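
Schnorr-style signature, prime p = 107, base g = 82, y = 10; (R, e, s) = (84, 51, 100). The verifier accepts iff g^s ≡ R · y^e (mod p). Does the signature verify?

does not verify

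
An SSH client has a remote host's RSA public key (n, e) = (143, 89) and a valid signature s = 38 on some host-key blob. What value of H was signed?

s^2 ≡ 38^2 = 1444 ≡ 14
s^4 ≡ 14^2 = 196 ≡ 53
s^8 ≡ 53^2 = 2809 ≡ 92
s^16 ≡ 92^2 = 8464 ≡ 27
s^32 ≡ 27^2 = 729 ≡ 14
s^64 ≡ 14^2 = 196 ≡ 53
89 = 64 + 16 + 8 + 1, so s^89 ≡ 53·27·92·38 ≡ 64 (mod 143)

64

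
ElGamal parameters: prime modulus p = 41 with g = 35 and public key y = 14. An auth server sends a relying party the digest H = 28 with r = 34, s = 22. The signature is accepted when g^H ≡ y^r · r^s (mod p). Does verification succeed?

passes

Left side g^H mod p:
Squares mod 41: 35^1≡35, 35^2≡36, 35^4≡25, 35^8≡10, 35^16≡18
28 = 16 + 8 + 4, so 35^28 ≡ 18·10·25 ≡ 31 (mod 41)
Right side y^r · r^s mod p:
Squares mod 41: 14^1≡14, 14^2≡32, 14^4≡40, 14^8≡1, 14^16≡1, 14^32≡1
34 = 32 + 2, so 14^34 ≡ 1·32 ≡ 32 (mod 41)
Squares mod 41: 34^1≡34, 34^2≡8, 34^4≡23, 34^8≡37, 34^16≡16
22 = 16 + 4 + 2, so 34^22 ≡ 16·23·8 ≡ 33 (mod 41)
32·33 = 1056 ≡ 31 (mod 41)
31 ≡ 31 (mod 41), so the signature is genuine.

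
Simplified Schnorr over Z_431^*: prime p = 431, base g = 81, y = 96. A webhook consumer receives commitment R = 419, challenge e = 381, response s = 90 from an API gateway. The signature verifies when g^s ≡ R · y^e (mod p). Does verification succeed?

fails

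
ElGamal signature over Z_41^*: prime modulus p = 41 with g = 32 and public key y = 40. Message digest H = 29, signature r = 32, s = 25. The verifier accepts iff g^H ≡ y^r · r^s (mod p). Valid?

yes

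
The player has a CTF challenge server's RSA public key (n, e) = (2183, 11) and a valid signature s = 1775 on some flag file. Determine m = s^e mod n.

s^11 mod 2183 = 1849

1849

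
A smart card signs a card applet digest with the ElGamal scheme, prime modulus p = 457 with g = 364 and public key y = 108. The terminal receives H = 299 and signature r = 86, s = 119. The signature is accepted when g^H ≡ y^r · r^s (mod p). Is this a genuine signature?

Left side g^H mod p:
364^2 = 132496 ≡ 423
364^4 ≡ 423^2 = 178929 ≡ 242
364^8 ≡ 242^2 = 58564 ≡ 68
364^16 ≡ 68^2 = 4624 ≡ 54
364^32 ≡ 54^2 = 2916 ≡ 174
364^64 ≡ 174^2 = 30276 ≡ 114
364^128 ≡ 114^2 = 12996 ≡ 200
364^256 ≡ 200^2 = 40000 ≡ 241
299 = 256 + 32 + 8 + 2 + 1, so 364^299 ≡ 241·174·68·423·364 ≡ 275 (mod 457)
Right side y^r · r^s mod p:
108^2 = 11664 ≡ 239
108^4 ≡ 239^2 = 57121 ≡ 453
108^8 ≡ 453^2 = 205209 ≡ 16
108^16 ≡ 16^2 = 256
108^32 ≡ 256^2 = 65536 ≡ 185
108^64 ≡ 185^2 = 34225 ≡ 407
86 = 64 + 16 + 4 + 2, so 108^86 ≡ 407·256·453·239 ≡ 168 (mod 457)
86^2 = 7396 ≡ 84
86^4 ≡ 84^2 = 7056 ≡ 201
86^8 ≡ 201^2 = 40401 ≡ 185
86^16 ≡ 185^2 = 34225 ≡ 407
86^32 ≡ 407^2 = 165649 ≡ 215
86^64 ≡ 215^2 = 46225 ≡ 68
119 = 64 + 32 + 16 + 4 + 2 + 1, so 86^119 ≡ 68·215·407·201·84·86 ≡ 37 (mod 457)
168·37 = 6216 ≡ 275 (mod 457)
275 ≡ 275 (mod 457), so the signature is genuine.

genuine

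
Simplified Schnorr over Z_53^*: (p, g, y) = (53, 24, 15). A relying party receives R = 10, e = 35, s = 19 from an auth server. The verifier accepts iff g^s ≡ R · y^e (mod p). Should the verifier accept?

g^s mod p:
Squares mod 53: 24^1≡24, 24^2≡46, 24^4≡49, 24^8≡16, 24^16≡44
19 = 16 + 2 + 1, so 24^19 ≡ 44·46·24 ≡ 28 (mod 53)
R · y^e mod p:
Squares mod 53: 15^1≡15, 15^2≡13, 15^4≡10, 15^8≡47, 15^16≡36, 15^32≡24
35 = 32 + 2 + 1, so 15^35 ≡ 24·13·15 ≡ 16 (mod 53)
10·16 = 160 ≡ 1 (mod 53)
28 ≠ 1; the check fails.

reject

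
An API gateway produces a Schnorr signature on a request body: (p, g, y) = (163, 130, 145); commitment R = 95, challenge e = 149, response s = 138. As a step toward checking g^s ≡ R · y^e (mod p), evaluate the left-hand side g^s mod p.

Squares mod 163: 130^1≡130, 130^2≡111, 130^4≡96, 130^8≡88, 130^16≡83, 130^32≡43, 130^64≡56, 130^128≡39
138 = 128 + 8 + 2, so 130^138 ≡ 39·88·111 ≡ 21 (mod 163)

21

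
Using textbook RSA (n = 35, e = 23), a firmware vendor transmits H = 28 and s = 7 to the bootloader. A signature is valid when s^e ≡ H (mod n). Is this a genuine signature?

genuine

s^2 ≡ 7^2 = 49 ≡ 14
s^4 ≡ 14^2 = 196 ≡ 21
s^8 ≡ 21^2 = 441 ≡ 21
s^16 ≡ 21^2 = 441 ≡ 21
23 = 16 + 4 + 2 + 1, so s^23 ≡ 21·21·14·7 ≡ 28 (mod 35)
28 = H, so the signature checks out.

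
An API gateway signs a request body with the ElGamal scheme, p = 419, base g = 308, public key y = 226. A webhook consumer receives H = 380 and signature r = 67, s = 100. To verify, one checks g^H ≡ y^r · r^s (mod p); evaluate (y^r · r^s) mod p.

13

Squares mod 419: 226^1≡226, 226^2≡377, 226^4≡88, 226^8≡202, 226^16≡161, 226^32≡362, 226^64≡316
67 = 64 + 2 + 1, so 226^67 ≡ 316·377·226 ≡ 149 (mod 419)
Squares mod 419: 67^1≡67, 67^2≡299, 67^4≡154, 67^8≡252, 67^16≡235, 67^32≡336, 67^64≡185
100 = 64 + 32 + 4, so 67^100 ≡ 185·336·154 ≡ 166 (mod 419)
y^r · r^s ≡ 149·166 = 24734 ≡ 13 (mod 419)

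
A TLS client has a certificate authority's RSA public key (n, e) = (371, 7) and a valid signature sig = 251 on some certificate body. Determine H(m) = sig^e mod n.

104

sig^2 ≡ 251^2 = 63001 ≡ 302
sig^4 ≡ 302^2 = 91204 ≡ 309
7 = 4 + 2 + 1, so sig^7 ≡ 309·302·251 ≡ 104 (mod 371)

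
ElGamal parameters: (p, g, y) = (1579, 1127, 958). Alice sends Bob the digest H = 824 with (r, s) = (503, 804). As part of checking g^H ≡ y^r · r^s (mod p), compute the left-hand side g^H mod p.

590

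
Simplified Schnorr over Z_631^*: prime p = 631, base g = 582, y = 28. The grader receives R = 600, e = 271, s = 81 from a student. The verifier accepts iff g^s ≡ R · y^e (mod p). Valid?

g^s mod p:
Squares mod 631: 582^1≡582, 582^2≡508, 582^4≡616, 582^8≡225, 582^16≡145, 582^32≡202, 582^64≡420
81 = 64 + 16 + 1, so 582^81 ≡ 420·145·582 ≡ 530 (mod 631)
R · y^e mod p:
Squares mod 631: 28^1≡28, 28^2≡153, 28^4≡62, 28^8≡58, 28^16≡209, 28^32≡142, 28^64≡603, 28^128≡153, 28^256≡62
271 = 256 + 8 + 4 + 2 + 1, so 28^271 ≡ 62·58·62·153·28 ≡ 598 (mod 631)
600·598 = 358800 ≡ 392 (mod 631)
530 ≠ 392; the check fails.

no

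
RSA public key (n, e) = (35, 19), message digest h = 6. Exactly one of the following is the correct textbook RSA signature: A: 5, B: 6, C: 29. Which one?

B

Candidate A: Squares mod 35: 5^1≡5, 5^2≡25, 5^4≡30, 5^8≡25, 5^16≡30; 19 = 16 + 2 + 1, so 5^19 ≡ 30·25·5 ≡ 5 (mod 35)
Candidate B: Squares mod 35: 6^1≡6, 6^2≡1, 6^4≡1, 6^8≡1, 6^16≡1; 19 = 16 + 2 + 1, so 6^19 ≡ 1·1·6 ≡ 6 (mod 35)
  → matches h = 6
Candidate C: Squares mod 35: 29^1≡29, 29^2≡1, 29^4≡1, 29^8≡1, 29^16≡1; 19 = 16 + 2 + 1, so 29^19 ≡ 1·1·29 ≡ 29 (mod 35)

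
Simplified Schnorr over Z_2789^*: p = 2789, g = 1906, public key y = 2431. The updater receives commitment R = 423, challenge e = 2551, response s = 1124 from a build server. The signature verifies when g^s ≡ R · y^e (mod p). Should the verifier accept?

g^s mod p:
Squares mod 2789: 1906^1≡1906, 1906^2≡1558, 1906^4≡934, 1906^8≡2188, 1906^16≡1420, 1906^32≡2742, 1906^64≡2209, 1906^128≡1720, 1906^256≡2060, 1906^512≡1531, 1906^1024≡1201
1124 = 1024 + 64 + 32 + 4, so 1906^1124 ≡ 1201·2209·2742·934 ≡ 1134 (mod 2789)
R · y^e mod p:
Squares mod 2789: 2431^1≡2431, 2431^2≡2659, 2431^4≡166, 2431^8≡2455, 2431^16≡2785, 2431^32≡16, 2431^64≡256, 2431^128≡1389, 2431^256≡2122, 2431^512≡1438, 2431^1024≡1195, 2431^2048≡57
2551 = 2048 + 256 + 128 + 64 + 32 + 16 + 4 + 2 + 1, so 2431^2551 ≡ 57·2122·1389·256·16·2785·166·2659·2431 ≡ 2236 (mod 2789)
423·2236 = 945828 ≡ 357 (mod 2789)
1134 ≠ 357; the check fails.

reject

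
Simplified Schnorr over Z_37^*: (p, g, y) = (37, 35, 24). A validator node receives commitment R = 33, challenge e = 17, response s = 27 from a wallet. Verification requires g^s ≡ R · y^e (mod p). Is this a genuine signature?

genuine

g^s mod p:
35^2 = 1225 ≡ 4
35^4 ≡ 4^2 = 16
35^8 ≡ 16^2 = 256 ≡ 34
35^16 ≡ 34^2 = 1156 ≡ 9
27 = 16 + 8 + 2 + 1, so 35^27 ≡ 9·34·4·35 ≡ 31 (mod 37)
R · y^e mod p:
24^2 = 576 ≡ 21
24^4 ≡ 21^2 = 441 ≡ 34
24^8 ≡ 34^2 = 1156 ≡ 9
24^16 ≡ 9^2 = 81 ≡ 7
17 = 16 + 1, so 24^17 ≡ 7·24 ≡ 20 (mod 37)
33·20 = 660 ≡ 31 (mod 37)
31 ≡ 31 (mod 37); signature holds.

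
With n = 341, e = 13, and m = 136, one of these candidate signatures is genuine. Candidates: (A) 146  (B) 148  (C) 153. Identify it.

Candidate A: Squares mod 341: 146^1≡146, 146^2≡174, 146^4≡268, 146^8≡214; 13 = 8 + 4 + 1, so 146^13 ≡ 214·268·146 ≡ 137 (mod 341)
Candidate B: Squares mod 341: 148^1≡148, 148^2≡80, 148^4≡262, 148^8≡103; 13 = 8 + 4 + 1, so 148^13 ≡ 103·262·148 ≡ 136 (mod 341)
  → matches m = 136
Candidate C: Squares mod 341: 153^1≡153, 153^2≡221, 153^4≡78, 153^8≡287; 13 = 8 + 4 + 1, so 153^13 ≡ 287·78·153 ≡ 54 (mod 341)

B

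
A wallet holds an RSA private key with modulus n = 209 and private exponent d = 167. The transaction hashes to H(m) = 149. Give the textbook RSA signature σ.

118

(H(m))^2 ≡ 149^2 = 22201 ≡ 47
(H(m))^4 ≡ 47^2 = 2209 ≡ 119
(H(m))^8 ≡ 119^2 = 14161 ≡ 158
(H(m))^16 ≡ 158^2 = 24964 ≡ 93
(H(m))^32 ≡ 93^2 = 8649 ≡ 80
(H(m))^64 ≡ 80^2 = 6400 ≡ 130
(H(m))^128 ≡ 130^2 = 16900 ≡ 180
167 = 128 + 32 + 4 + 2 + 1, so (H(m))^167 ≡ 180·80·119·47·149 ≡ 118 (mod 209)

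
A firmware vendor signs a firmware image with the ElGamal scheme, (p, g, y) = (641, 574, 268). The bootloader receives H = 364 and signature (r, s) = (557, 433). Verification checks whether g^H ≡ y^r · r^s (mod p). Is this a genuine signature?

forged

Left side g^H mod p:
574^2 = 329476 ≡ 2
574^4 ≡ 2^2 = 4
574^8 ≡ 4^2 = 16
574^16 ≡ 16^2 = 256
574^32 ≡ 256^2 = 65536 ≡ 154
574^64 ≡ 154^2 = 23716 ≡ 640
574^128 ≡ 640^2 = 409600 ≡ 1
574^256 ≡ 1^2 = 1
364 = 256 + 64 + 32 + 8 + 4, so 574^364 ≡ 1·640·154·16·4 ≡ 400 (mod 641)
Right side y^r · r^s mod p:
268^2 = 71824 ≡ 32
268^4 ≡ 32^2 = 1024 ≡ 383
268^8 ≡ 383^2 = 146689 ≡ 541
268^16 ≡ 541^2 = 292681 ≡ 385
268^32 ≡ 385^2 = 148225 ≡ 154
268^64 ≡ 154^2 = 23716 ≡ 640
268^128 ≡ 640^2 = 409600 ≡ 1
268^256 ≡ 1^2 = 1
268^512 ≡ 1^2 = 1
557 = 512 + 32 + 8 + 4 + 1, so 268^557 ≡ 1·154·541·383·268 ≡ 579 (mod 641)
557^2 = 310249 ≡ 5
557^4 ≡ 5^2 = 25
557^8 ≡ 25^2 = 625
557^16 ≡ 625^2 = 390625 ≡ 256
557^32 ≡ 256^2 = 65536 ≡ 154
557^64 ≡ 154^2 = 23716 ≡ 640
557^128 ≡ 640^2 = 409600 ≡ 1
557^256 ≡ 1^2 = 1
433 = 256 + 128 + 32 + 16 + 1, so 557^433 ≡ 1·1·154·256·557 ≡ 431 (mod 641)
579·431 = 249549 ≡ 200 (mod 641)
400 ≠ 200, so verification fails.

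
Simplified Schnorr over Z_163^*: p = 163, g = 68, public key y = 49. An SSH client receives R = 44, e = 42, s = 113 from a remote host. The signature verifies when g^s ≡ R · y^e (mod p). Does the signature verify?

g^s mod p:
68^2 = 4624 ≡ 60
68^4 ≡ 60^2 = 3600 ≡ 14
68^8 ≡ 14^2 = 196 ≡ 33
68^16 ≡ 33^2 = 1089 ≡ 111
68^32 ≡ 111^2 = 12321 ≡ 96
68^64 ≡ 96^2 = 9216 ≡ 88
113 = 64 + 32 + 16 + 1, so 68^113 ≡ 88·96·111·68 ≡ 67 (mod 163)
R · y^e mod p:
49^2 = 2401 ≡ 119
49^4 ≡ 119^2 = 14161 ≡ 143
49^8 ≡ 143^2 = 20449 ≡ 74
49^16 ≡ 74^2 = 5476 ≡ 97
49^32 ≡ 97^2 = 9409 ≡ 118
42 = 32 + 8 + 2, so 49^42 ≡ 118·74·119 ≡ 146 (mod 163)
44·146 = 6424 ≡ 67 (mod 163)
67 ≡ 67 (mod 163); signature holds.

verifies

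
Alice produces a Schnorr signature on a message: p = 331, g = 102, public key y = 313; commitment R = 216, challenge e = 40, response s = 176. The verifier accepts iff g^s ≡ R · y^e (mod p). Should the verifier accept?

g^s mod p:
102^2 = 10404 ≡ 143
102^4 ≡ 143^2 = 20449 ≡ 258
102^8 ≡ 258^2 = 66564 ≡ 33
102^16 ≡ 33^2 = 1089 ≡ 96
102^32 ≡ 96^2 = 9216 ≡ 279
102^64 ≡ 279^2 = 77841 ≡ 56
102^128 ≡ 56^2 = 3136 ≡ 157
176 = 128 + 32 + 16, so 102^176 ≡ 157·279·96 ≡ 64 (mod 331)
R · y^e mod p:
313^2 = 97969 ≡ 324
313^4 ≡ 324^2 = 104976 ≡ 49
313^8 ≡ 49^2 = 2401 ≡ 84
313^16 ≡ 84^2 = 7056 ≡ 105
313^32 ≡ 105^2 = 11025 ≡ 102
40 = 32 + 8, so 313^40 ≡ 102·84 ≡ 293 (mod 331)
216·293 = 63288 ≡ 67 (mod 331)
64 ≠ 67; the check fails.

reject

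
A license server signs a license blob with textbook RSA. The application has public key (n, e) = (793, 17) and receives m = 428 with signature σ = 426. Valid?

no

σ^2 ≡ 426^2 = 181476 ≡ 672
σ^4 ≡ 672^2 = 451584 ≡ 367
σ^8 ≡ 367^2 = 134689 ≡ 672
σ^16 ≡ 672^2 = 451584 ≡ 367
17 = 16 + 1, so σ^17 ≡ 367·426 ≡ 121 (mod 793)
The recovered value 121 does not match the digest 428.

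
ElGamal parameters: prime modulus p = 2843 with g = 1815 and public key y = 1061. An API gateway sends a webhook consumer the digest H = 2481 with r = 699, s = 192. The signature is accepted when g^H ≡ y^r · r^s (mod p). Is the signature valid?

valid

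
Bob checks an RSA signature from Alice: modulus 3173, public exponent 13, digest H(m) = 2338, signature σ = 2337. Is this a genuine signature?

forged

Squares mod 3173: σ^1≡2337, σ^2≡836, σ^4≡836, σ^8≡836
13 = 8 + 4 + 1, so σ^13 ≡ 836·836·2337 ≡ 2337 (mod 3173)
σ^13 mod 3173 = 2337, but H(m) = 2338.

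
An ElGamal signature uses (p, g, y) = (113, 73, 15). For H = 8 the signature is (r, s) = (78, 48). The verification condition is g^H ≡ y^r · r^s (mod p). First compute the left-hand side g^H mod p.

112

73^2 = 5329 ≡ 18
73^4 ≡ 18^2 = 324 ≡ 98
73^8 ≡ 98^2 = 9604 ≡ 112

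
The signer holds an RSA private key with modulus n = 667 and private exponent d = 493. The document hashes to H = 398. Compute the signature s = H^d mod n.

Squares mod 667: H^1≡398, H^2≡325, H^4≡239, H^8≡426, H^16≡52, H^32≡36, H^64≡629, H^128≡110, H^256≡94
493 = 256 + 128 + 64 + 32 + 8 + 4 + 1, so H^493 ≡ 94·110·629·36·426·239·398 ≡ 222 (mod 667)

222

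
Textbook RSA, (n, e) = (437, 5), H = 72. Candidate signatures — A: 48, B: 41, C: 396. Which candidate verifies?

B

Candidate A: Squares mod 437: 48^1≡48, 48^2≡119, 48^4≡177; 5 = 4 + 1, so 48^5 ≡ 177·48 ≡ 193 (mod 437)
Candidate B: Squares mod 437: 41^1≡41, 41^2≡370, 41^4≡119; 5 = 4 + 1, so 41^5 ≡ 119·41 ≡ 72 (mod 437)
  → matches H = 72
Candidate C: Squares mod 437: 396^1≡396, 396^2≡370, 396^4≡119; 5 = 4 + 1, so 396^5 ≡ 119·396 ≡ 365 (mod 437)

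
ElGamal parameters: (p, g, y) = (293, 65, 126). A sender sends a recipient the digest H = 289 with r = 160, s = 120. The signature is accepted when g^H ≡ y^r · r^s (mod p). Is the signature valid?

Left side g^H mod p:
65^2 = 4225 ≡ 123
65^4 ≡ 123^2 = 15129 ≡ 186
65^8 ≡ 186^2 = 34596 ≡ 22
65^16 ≡ 22^2 = 484 ≡ 191
65^32 ≡ 191^2 = 36481 ≡ 149
65^64 ≡ 149^2 = 22201 ≡ 226
65^128 ≡ 226^2 = 51076 ≡ 94
65^256 ≡ 94^2 = 8836 ≡ 46
289 = 256 + 32 + 1, so 65^289 ≡ 46·149·65 ≡ 150 (mod 293)
Right side y^r · r^s mod p:
126^2 = 15876 ≡ 54
126^4 ≡ 54^2 = 2916 ≡ 279
126^8 ≡ 279^2 = 77841 ≡ 196
126^16 ≡ 196^2 = 38416 ≡ 33
126^32 ≡ 33^2 = 1089 ≡ 210
126^64 ≡ 210^2 = 44100 ≡ 150
126^128 ≡ 150^2 = 22500 ≡ 232
160 = 128 + 32, so 126^160 ≡ 232·210 ≡ 82 (mod 293)
160^2 = 25600 ≡ 109
160^4 ≡ 109^2 = 11881 ≡ 161
160^8 ≡ 161^2 = 25921 ≡ 137
160^16 ≡ 137^2 = 18769 ≡ 17
160^32 ≡ 17^2 = 289
160^64 ≡ 289^2 = 83521 ≡ 16
120 = 64 + 32 + 16 + 8, so 160^120 ≡ 16·289·17·137 ≡ 81 (mod 293)
82·81 = 6642 ≡ 196 (mod 293)
150 ≠ 196, so verification fails.

invalid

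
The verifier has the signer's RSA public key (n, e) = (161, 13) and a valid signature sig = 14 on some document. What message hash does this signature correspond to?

126

sig^2 ≡ 14^2 = 196 ≡ 35
sig^4 ≡ 35^2 = 1225 ≡ 98
sig^8 ≡ 98^2 = 9604 ≡ 105
13 = 8 + 4 + 1, so sig^13 ≡ 105·98·14 ≡ 126 (mod 161)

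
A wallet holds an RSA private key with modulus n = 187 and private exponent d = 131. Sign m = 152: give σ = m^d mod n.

m^2 ≡ 152^2 = 23104 ≡ 103
m^4 ≡ 103^2 = 10609 ≡ 137
m^8 ≡ 137^2 = 18769 ≡ 69
m^16 ≡ 69^2 = 4761 ≡ 86
m^32 ≡ 86^2 = 7396 ≡ 103
m^64 ≡ 103^2 = 10609 ≡ 137
m^128 ≡ 137^2 = 18769 ≡ 69
131 = 128 + 2 + 1, so m^131 ≡ 69·103·152 ≡ 152 (mod 187)

152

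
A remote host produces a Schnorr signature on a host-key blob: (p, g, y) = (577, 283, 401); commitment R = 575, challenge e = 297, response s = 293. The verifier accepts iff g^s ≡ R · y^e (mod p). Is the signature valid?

g^s mod p:
283^2 = 80089 ≡ 463
283^4 ≡ 463^2 = 214369 ≡ 302
283^8 ≡ 302^2 = 91204 ≡ 38
283^16 ≡ 38^2 = 1444 ≡ 290
283^32 ≡ 290^2 = 84100 ≡ 435
283^64 ≡ 435^2 = 189225 ≡ 546
283^128 ≡ 546^2 = 298116 ≡ 384
283^256 ≡ 384^2 = 147456 ≡ 321
293 = 256 + 32 + 4 + 1, so 283^293 ≡ 321·435·302·283 ≡ 70 (mod 577)
R · y^e mod p:
401^2 = 160801 ≡ 395
401^4 ≡ 395^2 = 156025 ≡ 235
401^8 ≡ 235^2 = 55225 ≡ 410
401^16 ≡ 410^2 = 168100 ≡ 193
401^32 ≡ 193^2 = 37249 ≡ 321
401^64 ≡ 321^2 = 103041 ≡ 335
401^128 ≡ 335^2 = 112225 ≡ 287
401^256 ≡ 287^2 = 82369 ≡ 435
297 = 256 + 32 + 8 + 1, so 401^297 ≡ 435·321·410·401 ≡ 542 (mod 577)
575·542 = 311650 ≡ 70 (mod 577)
70 ≡ 70 (mod 577); signature holds.

valid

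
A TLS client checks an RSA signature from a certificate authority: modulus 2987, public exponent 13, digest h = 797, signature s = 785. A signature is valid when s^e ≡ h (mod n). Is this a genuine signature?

Squares mod 2987: s^1≡785, s^2≡903, s^4≡2945, s^8≡1764
13 = 8 + 4 + 1, so s^13 ≡ 1764·2945·785 ≡ 797 (mod 2987)
797 = h, so the signature checks out.

genuine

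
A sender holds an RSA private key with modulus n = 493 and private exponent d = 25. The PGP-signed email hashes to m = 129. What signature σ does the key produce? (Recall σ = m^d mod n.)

381

m^2 ≡ 129^2 = 16641 ≡ 372
m^4 ≡ 372^2 = 138384 ≡ 344
m^8 ≡ 344^2 = 118336 ≡ 16
m^16 ≡ 16^2 = 256
25 = 16 + 8 + 1, so m^25 ≡ 256·16·129 ≡ 381 (mod 493)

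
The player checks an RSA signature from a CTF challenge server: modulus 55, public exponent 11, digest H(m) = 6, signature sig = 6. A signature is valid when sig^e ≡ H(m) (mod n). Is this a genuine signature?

sig^2 ≡ 6^2 = 36
sig^4 ≡ 36^2 = 1296 ≡ 31
sig^8 ≡ 31^2 = 961 ≡ 26
11 = 8 + 2 + 1, so sig^11 ≡ 26·36·6 ≡ 6 (mod 55)
Since 6 equals the digest 6, verification succeeds.

genuine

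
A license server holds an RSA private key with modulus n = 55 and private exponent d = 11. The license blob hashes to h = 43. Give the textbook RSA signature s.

Squares mod 55: h^1≡43, h^2≡34, h^4≡1, h^8≡1
11 = 8 + 2 + 1, so h^11 ≡ 1·34·43 ≡ 32 (mod 55)

32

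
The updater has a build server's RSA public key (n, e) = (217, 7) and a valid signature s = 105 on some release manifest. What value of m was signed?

210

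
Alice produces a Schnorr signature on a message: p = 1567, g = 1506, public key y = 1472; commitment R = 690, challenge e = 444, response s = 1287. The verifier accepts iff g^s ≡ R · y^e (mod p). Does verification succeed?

fails

g^s mod p:
1506^2 = 2268036 ≡ 587
1506^4 ≡ 587^2 = 344569 ≡ 1396
1506^8 ≡ 1396^2 = 1948816 ≡ 1035
1506^16 ≡ 1035^2 = 1071225 ≡ 964
1506^32 ≡ 964^2 = 929296 ≡ 65
1506^64 ≡ 65^2 = 4225 ≡ 1091
1506^128 ≡ 1091^2 = 1190281 ≡ 928
1506^256 ≡ 928^2 = 861184 ≡ 901
1506^512 ≡ 901^2 = 811801 ≡ 95
1506^1024 ≡ 95^2 = 9025 ≡ 1190
1287 = 1024 + 256 + 4 + 2 + 1, so 1506^1287 ≡ 1190·901·1396·587·1506 ≡ 280 (mod 1567)
R · y^e mod p:
1472^2 = 2166784 ≡ 1190
1472^4 ≡ 1190^2 = 1416100 ≡ 1099
1472^8 ≡ 1099^2 = 1207801 ≡ 1211
1472^16 ≡ 1211^2 = 1466521 ≡ 1376
1472^32 ≡ 1376^2 = 1893376 ≡ 440
1472^64 ≡ 440^2 = 193600 ≡ 859
1472^128 ≡ 859^2 = 737881 ≡ 1391
1472^256 ≡ 1391^2 = 1934881 ≡ 1203
444 = 256 + 128 + 32 + 16 + 8 + 4, so 1472^444 ≡ 1203·1391·440·1376·1211·1099 ≡ 808 (mod 1567)
690·808 = 557520 ≡ 1235 (mod 1567)
280 ≠ 1235; the check fails.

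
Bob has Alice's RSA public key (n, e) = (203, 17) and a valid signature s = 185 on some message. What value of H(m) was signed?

s^2 ≡ 185^2 = 34225 ≡ 121
s^4 ≡ 121^2 = 14641 ≡ 25
s^8 ≡ 25^2 = 625 ≡ 16
s^16 ≡ 16^2 = 256 ≡ 53
17 = 16 + 1, so s^17 ≡ 53·185 ≡ 61 (mod 203)

61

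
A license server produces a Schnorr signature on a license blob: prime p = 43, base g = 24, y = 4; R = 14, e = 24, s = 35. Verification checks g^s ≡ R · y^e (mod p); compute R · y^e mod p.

36

Squares mod 43: 4^1≡4, 4^2≡16, 4^4≡41, 4^8≡4, 4^16≡16
24 = 16 + 8, so 4^24 ≡ 16·4 ≡ 21 (mod 43)
R · y^e ≡ 14·21 = 294 ≡ 36 (mod 43)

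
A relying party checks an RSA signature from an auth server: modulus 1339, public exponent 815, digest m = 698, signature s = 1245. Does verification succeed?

s^2 ≡ 1245^2 = 1550025 ≡ 802
s^4 ≡ 802^2 = 643204 ≡ 484
s^8 ≡ 484^2 = 234256 ≡ 1270
s^16 ≡ 1270^2 = 1612900 ≡ 744
s^32 ≡ 744^2 = 553536 ≡ 529
s^64 ≡ 529^2 = 279841 ≡ 1329
s^128 ≡ 1329^2 = 1766241 ≡ 100
s^256 ≡ 100^2 = 10000 ≡ 627
s^512 ≡ 627^2 = 393129 ≡ 802
815 = 512 + 256 + 32 + 8 + 4 + 2 + 1, so s^815 ≡ 802·627·529·1270·484·802·1245 ≡ 641 (mod 1339)
641 ≠ 698, so verification fails.

fails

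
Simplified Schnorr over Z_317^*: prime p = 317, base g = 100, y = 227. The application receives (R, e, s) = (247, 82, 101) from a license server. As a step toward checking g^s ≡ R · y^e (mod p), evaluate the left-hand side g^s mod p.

Squares mod 317: 100^1≡100, 100^2≡173, 100^4≡131, 100^8≡43, 100^16≡264, 100^32≡273, 100^64≡34
101 = 64 + 32 + 4 + 1, so 100^101 ≡ 34·273·131·100 ≡ 291 (mod 317)

291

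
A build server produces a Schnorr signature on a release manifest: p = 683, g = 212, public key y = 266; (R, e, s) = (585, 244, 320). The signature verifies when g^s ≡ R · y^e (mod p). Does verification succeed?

fails

g^s mod p:
212^2 = 44944 ≡ 549
212^4 ≡ 549^2 = 301401 ≡ 198
212^8 ≡ 198^2 = 39204 ≡ 273
212^16 ≡ 273^2 = 74529 ≡ 82
212^32 ≡ 82^2 = 6724 ≡ 577
212^64 ≡ 577^2 = 332929 ≡ 308
212^128 ≡ 308^2 = 94864 ≡ 610
212^256 ≡ 610^2 = 372100 ≡ 548
320 = 256 + 64, so 212^320 ≡ 548·308 ≡ 83 (mod 683)
R · y^e mod p:
266^2 = 70756 ≡ 407
266^4 ≡ 407^2 = 165649 ≡ 363
266^8 ≡ 363^2 = 131769 ≡ 633
266^16 ≡ 633^2 = 400689 ≡ 451
266^32 ≡ 451^2 = 203401 ≡ 550
266^64 ≡ 550^2 = 302500 ≡ 614
266^128 ≡ 614^2 = 376996 ≡ 663
244 = 128 + 64 + 32 + 16 + 4, so 266^244 ≡ 663·614·550·451·363 ≡ 222 (mod 683)
585·222 = 129870 ≡ 100 (mod 683)
83 ≠ 100; the check fails.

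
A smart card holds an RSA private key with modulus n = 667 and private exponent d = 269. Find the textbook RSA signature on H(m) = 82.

165

Squares mod 667: (H(m))^1≡82, (H(m))^2≡54, (H(m))^4≡248, (H(m))^8≡140, (H(m))^16≡257, (H(m))^32≡16, (H(m))^64≡256, (H(m))^128≡170, (H(m))^256≡219
269 = 256 + 8 + 4 + 1, so (H(m))^269 ≡ 219·140·248·82 ≡ 165 (mod 667)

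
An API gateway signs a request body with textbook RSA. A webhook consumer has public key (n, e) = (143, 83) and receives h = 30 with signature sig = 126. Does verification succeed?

sig^2 ≡ 126^2 = 15876 ≡ 3
sig^4 ≡ 3^2 = 9
sig^8 ≡ 9^2 = 81
sig^16 ≡ 81^2 = 6561 ≡ 126
sig^32 ≡ 126^2 = 15876 ≡ 3
sig^64 ≡ 3^2 = 9
83 = 64 + 16 + 2 + 1, so sig^83 ≡ 9·126·3·126 ≡ 81 (mod 143)
sig^83 mod 143 = 81, but h = 30.

fails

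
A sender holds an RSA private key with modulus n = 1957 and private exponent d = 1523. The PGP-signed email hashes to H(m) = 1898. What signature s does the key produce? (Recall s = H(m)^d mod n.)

251

(H(m))^2 ≡ 1898^2 = 3602404 ≡ 1524
(H(m))^4 ≡ 1524^2 = 2322576 ≡ 1574
(H(m))^8 ≡ 1574^2 = 2477476 ≡ 1871
(H(m))^16 ≡ 1871^2 = 3500641 ≡ 1525
(H(m))^32 ≡ 1525^2 = 2325625 ≡ 709
(H(m))^64 ≡ 709^2 = 502681 ≡ 1689
(H(m))^128 ≡ 1689^2 = 2852721 ≡ 1372
(H(m))^256 ≡ 1372^2 = 1882384 ≡ 1707
(H(m))^512 ≡ 1707^2 = 2913849 ≡ 1833
(H(m))^1024 ≡ 1833^2 = 3359889 ≡ 1677
1523 = 1024 + 256 + 128 + 64 + 32 + 16 + 2 + 1, so (H(m))^1523 ≡ 1677·1707·1372·1689·709·1525·1524·1898 ≡ 251 (mod 1957)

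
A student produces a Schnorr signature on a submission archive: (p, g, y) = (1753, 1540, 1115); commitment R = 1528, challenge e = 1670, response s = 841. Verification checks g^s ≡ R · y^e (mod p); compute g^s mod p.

1540^2 = 2371600 ≡ 1544
1540^4 ≡ 1544^2 = 2383936 ≡ 1609
1540^8 ≡ 1609^2 = 2588881 ≡ 1453
1540^16 ≡ 1453^2 = 2111209 ≡ 597
1540^32 ≡ 597^2 = 356409 ≡ 550
1540^64 ≡ 550^2 = 302500 ≡ 984
1540^128 ≡ 984^2 = 968256 ≡ 600
1540^256 ≡ 600^2 = 360000 ≡ 635
1540^512 ≡ 635^2 = 403225 ≡ 35
841 = 512 + 256 + 64 + 8 + 1, so 1540^841 ≡ 35·635·984·1453·1540 ≡ 969 (mod 1753)

969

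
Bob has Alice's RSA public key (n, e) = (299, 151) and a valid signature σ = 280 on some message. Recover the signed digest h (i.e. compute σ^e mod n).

32

Squares mod 299: σ^1≡280, σ^2≡62, σ^4≡256, σ^8≡55, σ^16≡35, σ^32≡29, σ^64≡243, σ^128≡146
151 = 128 + 16 + 4 + 2 + 1, so σ^151 ≡ 146·35·256·62·280 ≡ 32 (mod 299)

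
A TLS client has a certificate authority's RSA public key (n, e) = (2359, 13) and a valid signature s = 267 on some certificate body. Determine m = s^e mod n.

s^2 ≡ 267^2 = 71289 ≡ 519
s^4 ≡ 519^2 = 269361 ≡ 435
s^8 ≡ 435^2 = 189225 ≡ 505
13 = 8 + 4 + 1, so s^13 ≡ 505·435·267 ≡ 1408 (mod 2359)

1408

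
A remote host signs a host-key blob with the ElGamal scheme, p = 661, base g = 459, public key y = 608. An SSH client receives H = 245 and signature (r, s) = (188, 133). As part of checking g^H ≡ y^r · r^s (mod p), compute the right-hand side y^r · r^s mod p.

11

608^188 mod 661 = 235
188^133 mod 661 = 166
y^r · r^s ≡ 235·166 = 39010 ≡ 11 (mod 661)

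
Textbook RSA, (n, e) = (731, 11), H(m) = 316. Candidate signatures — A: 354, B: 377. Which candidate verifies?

A

Candidate A: Squares mod 731: 354^1≡354, 354^2≡315, 354^4≡540, 354^8≡662; 11 = 8 + 2 + 1, so 354^11 ≡ 662·315·354 ≡ 316 (mod 731)
  → matches H(m) = 316
Candidate B: Squares mod 731: 377^1≡377, 377^2≡315, 377^4≡540, 377^8≡662; 11 = 8 + 2 + 1, so 377^11 ≡ 662·315·377 ≡ 415 (mod 731)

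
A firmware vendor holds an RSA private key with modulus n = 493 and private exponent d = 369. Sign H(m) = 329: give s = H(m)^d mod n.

414

(H(m))^2 ≡ 329^2 = 108241 ≡ 274
(H(m))^4 ≡ 274^2 = 75076 ≡ 140
(H(m))^8 ≡ 140^2 = 19600 ≡ 373
(H(m))^16 ≡ 373^2 = 139129 ≡ 103
(H(m))^32 ≡ 103^2 = 10609 ≡ 256
(H(m))^64 ≡ 256^2 = 65536 ≡ 460
(H(m))^128 ≡ 460^2 = 211600 ≡ 103
(H(m))^256 ≡ 103^2 = 10609 ≡ 256
369 = 256 + 64 + 32 + 16 + 1, so (H(m))^369 ≡ 256·460·256·103·329 ≡ 414 (mod 493)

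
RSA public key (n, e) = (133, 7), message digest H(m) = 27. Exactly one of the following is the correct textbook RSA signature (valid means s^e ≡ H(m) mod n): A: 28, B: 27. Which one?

B

Candidate A: 28^2 = 784 ≡ 119; 28^4 ≡ 119^2 = 14161 ≡ 63; 7 = 4 + 2 + 1, so 28^7 ≡ 63·119·28 ≡ 42 (mod 133)
Candidate B: 27^2 = 729 ≡ 64; 27^4 ≡ 64^2 = 4096 ≡ 106; 7 = 4 + 2 + 1, so 27^7 ≡ 106·64·27 ≡ 27 (mod 133)
  → matches H(m) = 27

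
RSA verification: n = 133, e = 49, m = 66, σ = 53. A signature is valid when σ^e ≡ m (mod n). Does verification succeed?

σ^49 mod 133 = 67
The recovered value 67 does not match the digest 66.

fails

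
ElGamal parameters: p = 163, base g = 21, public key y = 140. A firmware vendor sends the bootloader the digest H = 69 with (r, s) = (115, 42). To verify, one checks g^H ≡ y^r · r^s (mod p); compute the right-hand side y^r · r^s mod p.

140^2 = 19600 ≡ 40
140^4 ≡ 40^2 = 1600 ≡ 133
140^8 ≡ 133^2 = 17689 ≡ 85
140^16 ≡ 85^2 = 7225 ≡ 53
140^32 ≡ 53^2 = 2809 ≡ 38
140^64 ≡ 38^2 = 1444 ≡ 140
115 = 64 + 32 + 16 + 2 + 1, so 140^115 ≡ 140·38·53·40·140 ≡ 53 (mod 163)
115^2 = 13225 ≡ 22
115^4 ≡ 22^2 = 484 ≡ 158
115^8 ≡ 158^2 = 24964 ≡ 25
115^16 ≡ 25^2 = 625 ≡ 136
115^32 ≡ 136^2 = 18496 ≡ 77
42 = 32 + 8 + 2, so 115^42 ≡ 77·25·22 ≡ 133 (mod 163)
y^r · r^s ≡ 53·133 = 7049 ≡ 40 (mod 163)

40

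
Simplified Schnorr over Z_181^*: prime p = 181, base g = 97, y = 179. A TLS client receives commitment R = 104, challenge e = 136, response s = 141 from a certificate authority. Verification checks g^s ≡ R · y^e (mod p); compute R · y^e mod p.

179^2 = 32041 ≡ 4
179^4 ≡ 4^2 = 16
179^8 ≡ 16^2 = 256 ≡ 75
179^16 ≡ 75^2 = 5625 ≡ 14
179^32 ≡ 14^2 = 196 ≡ 15
179^64 ≡ 15^2 = 225 ≡ 44
179^128 ≡ 44^2 = 1936 ≡ 126
136 = 128 + 8, so 179^136 ≡ 126·75 ≡ 38 (mod 181)
R · y^e ≡ 104·38 = 3952 ≡ 151 (mod 181)

151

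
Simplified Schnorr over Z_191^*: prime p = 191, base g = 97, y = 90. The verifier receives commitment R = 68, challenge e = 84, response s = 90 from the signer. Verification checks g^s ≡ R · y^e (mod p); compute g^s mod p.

97^2 = 9409 ≡ 50
97^4 ≡ 50^2 = 2500 ≡ 17
97^8 ≡ 17^2 = 289 ≡ 98
97^16 ≡ 98^2 = 9604 ≡ 54
97^32 ≡ 54^2 = 2916 ≡ 51
97^64 ≡ 51^2 = 2601 ≡ 118
90 = 64 + 16 + 8 + 2, so 97^90 ≡ 118·54·98·50 ≡ 30 (mod 191)

30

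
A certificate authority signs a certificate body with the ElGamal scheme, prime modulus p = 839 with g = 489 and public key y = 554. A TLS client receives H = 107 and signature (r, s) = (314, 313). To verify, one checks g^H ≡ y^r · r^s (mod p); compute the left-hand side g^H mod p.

717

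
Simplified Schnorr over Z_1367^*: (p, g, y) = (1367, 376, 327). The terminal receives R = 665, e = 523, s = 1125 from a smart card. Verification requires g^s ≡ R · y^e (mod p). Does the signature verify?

verifies

g^s mod p:
Squares mod 1367: 376^1≡376, 376^2≡575, 376^4≡1178, 376^8≡179, 376^16≡600, 376^32≡479, 376^64≡1152, 376^128≡1114, 376^256≡1127, 376^512≡186, 376^1024≡421
1125 = 1024 + 64 + 32 + 4 + 1, so 376^1125 ≡ 421·1152·479·1178·376 ≡ 878 (mod 1367)
R · y^e mod p:
Squares mod 1367: 327^1≡327, 327^2≡303, 327^4≡220, 327^8≡555, 327^16≡450, 327^32≡184, 327^64≡1048, 327^128≡603, 327^256≡1354, 327^512≡169
523 = 512 + 8 + 2 + 1, so 327^523 ≡ 169·555·303·327 ≡ 322 (mod 1367)
665·322 = 214130 ≡ 878 (mod 1367)
878 ≡ 878 (mod 1367); signature holds.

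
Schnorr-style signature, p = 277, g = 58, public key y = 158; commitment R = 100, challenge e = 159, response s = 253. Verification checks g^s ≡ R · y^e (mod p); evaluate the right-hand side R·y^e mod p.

158^2 = 24964 ≡ 34
158^4 ≡ 34^2 = 1156 ≡ 48
158^8 ≡ 48^2 = 2304 ≡ 88
158^16 ≡ 88^2 = 7744 ≡ 265
158^32 ≡ 265^2 = 70225 ≡ 144
158^64 ≡ 144^2 = 20736 ≡ 238
158^128 ≡ 238^2 = 56644 ≡ 136
159 = 128 + 16 + 8 + 4 + 2 + 1, so 158^159 ≡ 136·265·88·48·34·158 ≡ 152 (mod 277)
R · y^e ≡ 100·152 = 15200 ≡ 242 (mod 277)

242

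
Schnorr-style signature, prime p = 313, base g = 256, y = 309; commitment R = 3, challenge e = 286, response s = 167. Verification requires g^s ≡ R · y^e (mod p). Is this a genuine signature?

g^s mod p:
256^167 mod 313 = 228
R · y^e mod p:
309^286 mod 313 = 214
3·214 = 642 ≡ 16 (mod 313)
228 ≠ 16; the check fails.

forged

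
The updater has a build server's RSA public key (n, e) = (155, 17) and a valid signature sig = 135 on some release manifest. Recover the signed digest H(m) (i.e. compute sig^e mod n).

sig^2 ≡ 135^2 = 18225 ≡ 90
sig^4 ≡ 90^2 = 8100 ≡ 40
sig^8 ≡ 40^2 = 1600 ≡ 50
sig^16 ≡ 50^2 = 2500 ≡ 20
17 = 16 + 1, so sig^17 ≡ 20·135 ≡ 65 (mod 155)

65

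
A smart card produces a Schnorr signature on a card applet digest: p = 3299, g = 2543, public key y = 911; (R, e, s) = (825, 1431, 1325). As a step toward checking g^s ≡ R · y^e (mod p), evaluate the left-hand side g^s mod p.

1480

2543^2 = 6466849 ≡ 809
2543^4 ≡ 809^2 = 654481 ≡ 1279
2543^8 ≡ 1279^2 = 1635841 ≡ 2836
2543^16 ≡ 2836^2 = 8042896 ≡ 3233
2543^32 ≡ 3233^2 = 10452289 ≡ 1057
2543^64 ≡ 1057^2 = 1117249 ≡ 2187
2543^128 ≡ 2187^2 = 4782969 ≡ 2718
2543^256 ≡ 2718^2 = 7387524 ≡ 1063
2543^512 ≡ 1063^2 = 1129969 ≡ 1711
2543^1024 ≡ 1711^2 = 2927521 ≡ 1308
1325 = 1024 + 256 + 32 + 8 + 4 + 1, so 2543^1325 ≡ 1308·1063·1057·2836·1279·2543 ≡ 1480 (mod 3299)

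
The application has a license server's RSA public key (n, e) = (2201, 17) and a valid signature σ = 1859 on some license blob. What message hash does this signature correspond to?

σ^2 ≡ 1859^2 = 3455881 ≡ 311
σ^4 ≡ 311^2 = 96721 ≡ 2078
σ^8 ≡ 2078^2 = 4318084 ≡ 1923
σ^16 ≡ 1923^2 = 3697929 ≡ 249
17 = 16 + 1, so σ^17 ≡ 249·1859 ≡ 681 (mod 2201)

681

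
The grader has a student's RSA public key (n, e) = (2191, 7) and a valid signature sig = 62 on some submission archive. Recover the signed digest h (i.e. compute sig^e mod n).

Squares mod 2191: sig^1≡62, sig^2≡1653, sig^4≡232
7 = 4 + 2 + 1, so sig^7 ≡ 232·1653·62 ≡ 20 (mod 2191)

20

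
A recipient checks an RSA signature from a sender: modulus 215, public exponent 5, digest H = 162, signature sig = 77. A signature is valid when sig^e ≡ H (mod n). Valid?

yes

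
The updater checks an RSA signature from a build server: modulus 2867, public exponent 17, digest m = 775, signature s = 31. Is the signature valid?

valid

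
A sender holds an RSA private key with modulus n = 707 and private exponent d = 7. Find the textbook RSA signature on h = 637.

294

h^2 ≡ 637^2 = 405769 ≡ 658
h^4 ≡ 658^2 = 432964 ≡ 280
7 = 4 + 2 + 1, so h^7 ≡ 280·658·637 ≡ 294 (mod 707)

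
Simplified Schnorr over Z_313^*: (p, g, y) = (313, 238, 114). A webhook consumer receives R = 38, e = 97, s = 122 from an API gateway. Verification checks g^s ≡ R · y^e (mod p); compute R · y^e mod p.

70

114^97 mod 313 = 216
R · y^e ≡ 38·216 = 8208 ≡ 70 (mod 313)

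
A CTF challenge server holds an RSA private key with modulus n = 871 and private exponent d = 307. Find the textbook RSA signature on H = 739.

H^2 ≡ 739^2 = 546121 ≡ 4
H^4 ≡ 4^2 = 16
H^8 ≡ 16^2 = 256
H^16 ≡ 256^2 = 65536 ≡ 211
H^32 ≡ 211^2 = 44521 ≡ 100
H^64 ≡ 100^2 = 10000 ≡ 419
H^128 ≡ 419^2 = 175561 ≡ 490
H^256 ≡ 490^2 = 240100 ≡ 575
307 = 256 + 32 + 16 + 2 + 1, so H^307 ≡ 575·100·211·4·739 ≡ 249 (mod 871)

249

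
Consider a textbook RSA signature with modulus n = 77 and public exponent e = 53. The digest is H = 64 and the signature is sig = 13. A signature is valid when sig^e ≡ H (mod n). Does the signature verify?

sig^2 ≡ 13^2 = 169 ≡ 15
sig^4 ≡ 15^2 = 225 ≡ 71
sig^8 ≡ 71^2 = 5041 ≡ 36
sig^16 ≡ 36^2 = 1296 ≡ 64
sig^32 ≡ 64^2 = 4096 ≡ 15
53 = 32 + 16 + 4 + 1, so sig^53 ≡ 15·64·71·13 ≡ 41 (mod 77)
The recovered value 41 does not match the digest 64.

does not verify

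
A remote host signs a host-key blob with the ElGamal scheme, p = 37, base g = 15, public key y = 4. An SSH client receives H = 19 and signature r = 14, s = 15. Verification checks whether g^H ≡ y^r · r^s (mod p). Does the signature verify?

does not verify

Left side g^H mod p:
15^2 = 225 ≡ 3
15^4 ≡ 3^2 = 9
15^8 ≡ 9^2 = 81 ≡ 7
15^16 ≡ 7^2 = 49 ≡ 12
19 = 16 + 2 + 1, so 15^19 ≡ 12·3·15 ≡ 22 (mod 37)
Right side y^r · r^s mod p:
4^2 = 16
4^4 ≡ 16^2 = 256 ≡ 34
4^8 ≡ 34^2 = 1156 ≡ 9
14 = 8 + 4 + 2, so 4^14 ≡ 9·34·16 ≡ 12 (mod 37)
14^2 = 196 ≡ 11
14^4 ≡ 11^2 = 121 ≡ 10
14^8 ≡ 10^2 = 100 ≡ 26
15 = 8 + 4 + 2 + 1, so 14^15 ≡ 26·10·11·14 ≡ 6 (mod 37)
12·6 = 72 ≡ 35 (mod 37)
22 ≠ 35, so verification fails.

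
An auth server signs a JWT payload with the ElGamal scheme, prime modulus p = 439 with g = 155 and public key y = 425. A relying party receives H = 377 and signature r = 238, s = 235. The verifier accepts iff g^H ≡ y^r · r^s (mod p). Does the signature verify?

verifies

Left side g^H mod p:
155^2 = 24025 ≡ 319
155^4 ≡ 319^2 = 101761 ≡ 352
155^8 ≡ 352^2 = 123904 ≡ 106
155^16 ≡ 106^2 = 11236 ≡ 261
155^32 ≡ 261^2 = 68121 ≡ 76
155^64 ≡ 76^2 = 5776 ≡ 69
155^128 ≡ 69^2 = 4761 ≡ 371
155^256 ≡ 371^2 = 137641 ≡ 234
377 = 256 + 64 + 32 + 16 + 8 + 1, so 155^377 ≡ 234·69·76·261·106·155 ≡ 74 (mod 439)
Right side y^r · r^s mod p:
425^2 = 180625 ≡ 196
425^4 ≡ 196^2 = 38416 ≡ 223
425^8 ≡ 223^2 = 49729 ≡ 122
425^16 ≡ 122^2 = 14884 ≡ 397
425^32 ≡ 397^2 = 157609 ≡ 8
425^64 ≡ 8^2 = 64
425^128 ≡ 64^2 = 4096 ≡ 145
238 = 128 + 64 + 32 + 8 + 4 + 2, so 425^238 ≡ 145·64·8·122·223·196 ≡ 209 (mod 439)
238^2 = 56644 ≡ 13
238^4 ≡ 13^2 = 169
238^8 ≡ 169^2 = 28561 ≡ 26
238^16 ≡ 26^2 = 676 ≡ 237
238^32 ≡ 237^2 = 56169 ≡ 416
238^64 ≡ 416^2 = 173056 ≡ 90
238^128 ≡ 90^2 = 8100 ≡ 198
235 = 128 + 64 + 32 + 8 + 2 + 1, so 238^235 ≡ 198·90·416·26·13·238 ≡ 202 (mod 439)
209·202 = 42218 ≡ 74 (mod 439)
74 ≡ 74 (mod 439), so the signature is genuine.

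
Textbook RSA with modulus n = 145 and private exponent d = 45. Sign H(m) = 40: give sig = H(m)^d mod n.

(H(m))^2 ≡ 40^2 = 1600 ≡ 5
(H(m))^4 ≡ 5^2 = 25
(H(m))^8 ≡ 25^2 = 625 ≡ 45
(H(m))^16 ≡ 45^2 = 2025 ≡ 140
(H(m))^32 ≡ 140^2 = 19600 ≡ 25
45 = 32 + 8 + 4 + 1, so (H(m))^45 ≡ 25·45·25·40 ≡ 90 (mod 145)

90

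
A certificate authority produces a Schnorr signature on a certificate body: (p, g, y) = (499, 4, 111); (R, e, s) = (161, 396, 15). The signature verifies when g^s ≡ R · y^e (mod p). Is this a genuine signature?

genuine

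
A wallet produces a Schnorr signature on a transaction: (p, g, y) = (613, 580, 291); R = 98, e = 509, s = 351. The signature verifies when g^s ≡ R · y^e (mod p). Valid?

no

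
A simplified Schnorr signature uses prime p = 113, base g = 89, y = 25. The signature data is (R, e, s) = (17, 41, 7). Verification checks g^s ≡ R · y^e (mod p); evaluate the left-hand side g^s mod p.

Squares mod 113: 89^1≡89, 89^2≡11, 89^4≡8
7 = 4 + 2 + 1, so 89^7 ≡ 8·11·89 ≡ 35 (mod 113)

35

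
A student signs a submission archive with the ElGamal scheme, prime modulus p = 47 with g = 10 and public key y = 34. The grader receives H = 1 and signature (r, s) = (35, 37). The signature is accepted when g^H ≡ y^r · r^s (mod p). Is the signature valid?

valid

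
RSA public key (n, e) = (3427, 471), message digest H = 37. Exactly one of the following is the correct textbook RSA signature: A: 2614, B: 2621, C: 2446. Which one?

Candidate A: Squares mod 3427: 2614^1≡2614, 2614^2≡2985, 2614^4≡25, 2614^8≡625, 2614^16≡3374, 2614^32≡2809, 2614^64≡1527, 2614^128≡1369, 2614^256≡3019; 471 = 256 + 128 + 64 + 16 + 4 + 2 + 1, so 2614^471 ≡ 3019·1369·1527·3374·25·2985·2614 ≡ 37 (mod 3427)
  → matches H = 37
Candidate B: Squares mod 3427: 2621^1≡2621, 2621^2≡1933, 2621^4≡1059, 2621^8≡852, 2621^16≡2807, 2621^32≡576, 2621^64≡2784, 2621^128≡2209, 2621^256≡3060; 471 = 256 + 128 + 64 + 16 + 4 + 2 + 1, so 2621^471 ≡ 3060·2209·2784·2807·1059·1933·2621 ≡ 3380 (mod 3427)
Candidate C: Squares mod 3427: 2446^1≡2446, 2446^2≡2801, 2446^4≡1198, 2446^8≡2718, 2446^16≡2339, 2446^32≡1429, 2446^64≡2976, 2446^128≡1208, 2446^256≡2789; 471 = 256 + 128 + 64 + 16 + 4 + 2 + 1, so 2446^471 ≡ 2789·1208·2976·2339·1198·2801·2446 ≡ 2953 (mod 3427)

A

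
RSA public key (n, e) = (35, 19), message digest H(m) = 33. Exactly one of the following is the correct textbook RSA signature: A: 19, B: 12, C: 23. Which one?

B

Candidate A: 19^19 mod 35 = 19
Candidate B: 12^19 mod 35 = 33
  → matches H(m) = 33
Candidate C: 23^19 mod 35 = 2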